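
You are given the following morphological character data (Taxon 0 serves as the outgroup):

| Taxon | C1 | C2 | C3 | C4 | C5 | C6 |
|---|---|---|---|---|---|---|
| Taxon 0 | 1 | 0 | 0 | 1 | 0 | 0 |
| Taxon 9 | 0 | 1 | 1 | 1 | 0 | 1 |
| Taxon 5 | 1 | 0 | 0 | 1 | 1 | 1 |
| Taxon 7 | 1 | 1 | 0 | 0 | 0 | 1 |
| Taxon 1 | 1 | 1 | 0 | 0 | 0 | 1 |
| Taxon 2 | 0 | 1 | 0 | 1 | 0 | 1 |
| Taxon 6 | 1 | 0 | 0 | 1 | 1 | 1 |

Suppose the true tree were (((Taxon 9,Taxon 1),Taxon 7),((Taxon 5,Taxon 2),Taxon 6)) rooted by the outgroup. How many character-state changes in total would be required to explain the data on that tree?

Map each character onto (((Taxon 9,Taxon 1),Taxon 7),((Taxon 5,Taxon 2),Taxon 6)) (rooted by Taxon 0) and count the minimum state changes it requires (Fitch parsimony):
C1: 2; C2: 2; C3: 1; C4: 2; C5: 2; C6: 1.
Total tree length = 10.

10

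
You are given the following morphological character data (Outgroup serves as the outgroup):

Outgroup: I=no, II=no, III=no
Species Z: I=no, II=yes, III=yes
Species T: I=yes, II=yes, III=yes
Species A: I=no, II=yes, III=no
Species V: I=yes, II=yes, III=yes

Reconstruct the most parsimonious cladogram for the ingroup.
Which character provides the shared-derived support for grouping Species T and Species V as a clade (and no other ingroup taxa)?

I

The outgroup has state 'no' for every character, so 'yes' is the derived state throughout.
I: derived state 'yes' in Species T and Species V only — synapomorphy for {Species T, Species V}.
II (derived state 'yes') is shared by all ingroup taxa — unites the whole ingroup.
III (derived state 'yes') is shared by Species T, Species V, and Species Z — a synapomorphy uniting that clade.
Most parsimonious ingroup topology: ((Species Z,(Species T,Species V)),Species A).
The clade {Species T, Species V} is supported by I: its derived state 'yes' occurs in exactly those taxa and in no other taxon (including the outgroup).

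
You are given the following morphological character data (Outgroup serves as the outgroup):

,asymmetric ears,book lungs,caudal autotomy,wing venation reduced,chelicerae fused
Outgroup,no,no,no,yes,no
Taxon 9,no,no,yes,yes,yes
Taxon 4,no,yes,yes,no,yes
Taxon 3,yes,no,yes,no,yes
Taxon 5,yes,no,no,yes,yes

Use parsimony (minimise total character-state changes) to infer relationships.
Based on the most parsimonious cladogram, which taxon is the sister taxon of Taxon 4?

Character polarity is set by the outgroup: the derived state is whichever differs from the outgroup's state, so for wing venation reduced the derived state is 'no', and for the remaining characters it is 'yes'.
asymmetric ears groups Taxon 3 and Taxon 5, which is incompatible with the clades supported by the remaining characters; treating it as convergent (homoplasy) costs fewer steps than any alternative tree.
book lungs: derived state 'yes' in Taxon 4 only — an autapomorphy, so it tells us nothing about relationships among taxa.
caudal autotomy (derived state 'yes') is shared by Taxon 3, Taxon 4, and Taxon 9 — a synapomorphy uniting that clade.
Only Taxon 3 and Taxon 4 show the derived state 'no' for wing venation reduced, supporting them as a clade.
All ingroup taxa share the derived state 'yes' for chelicerae fused; it defines the ingroup but does not resolve relationships within it.
Most parsimonious ingroup topology: ((Taxon 9,(Taxon 4,Taxon 3)),Taxon 5).
Taxon 4 and Taxon 3 form a cherry on this tree, so they are sister taxa.

Taxon 3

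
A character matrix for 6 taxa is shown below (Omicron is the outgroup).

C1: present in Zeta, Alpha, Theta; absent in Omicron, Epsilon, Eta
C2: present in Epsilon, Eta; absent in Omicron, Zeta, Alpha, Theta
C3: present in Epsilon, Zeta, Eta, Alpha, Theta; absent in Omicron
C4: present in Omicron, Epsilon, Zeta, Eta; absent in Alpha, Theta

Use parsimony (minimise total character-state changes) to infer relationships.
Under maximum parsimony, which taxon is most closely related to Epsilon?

Eta

Character polarity is set by the outgroup: the derived state is whichever differs from the outgroup's state, so for C4 the derived state is 'absent', and for the remaining characters it is 'present'.
C1 (derived state 'present') is shared by Alpha, Theta, and Zeta — a synapomorphy uniting that clade.
C2 (derived state 'present') is shared by Epsilon and Eta — a synapomorphy uniting that clade.
C3 (derived state 'present') is shared by all ingroup taxa — unites the whole ingroup.
Only Alpha and Theta show the derived state 'absent' for C4, supporting them as a clade.
Most parsimonious ingroup topology: ((Epsilon,Eta),(Zeta,(Alpha,Theta))).
Epsilon and Eta form a cherry on this tree, so they are sister taxa.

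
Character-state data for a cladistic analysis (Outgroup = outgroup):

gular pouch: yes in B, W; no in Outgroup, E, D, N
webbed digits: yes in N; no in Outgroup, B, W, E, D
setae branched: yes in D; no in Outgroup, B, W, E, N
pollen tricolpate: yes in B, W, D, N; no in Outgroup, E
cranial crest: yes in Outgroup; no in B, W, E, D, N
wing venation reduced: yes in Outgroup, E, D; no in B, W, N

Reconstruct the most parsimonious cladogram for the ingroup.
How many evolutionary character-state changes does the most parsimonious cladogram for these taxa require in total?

6

Character polarity is set by the outgroup: the derived state is whichever differs from the outgroup's state, so for cranial crest, wing venation reduced the derived state is 'no', and for the remaining characters it is 'yes'.
Only B and W show the derived state 'yes' for gular pouch, supporting them as a clade.
webbed digits (derived state 'yes') is unique to N (autapomorphy; uninformative for grouping).
setae branched (derived state 'yes') is unique to D (autapomorphy; uninformative for grouping).
pollen tricolpate (derived state 'yes') is shared by B, D, N, and W — a synapomorphy uniting that clade.
All ingroup taxa share the derived state 'no' for cranial crest; it defines the ingroup but does not resolve relationships within it.
wing venation reduced (derived state 'no') is shared by B, N, and W — a synapomorphy uniting that clade.
Most parsimonious ingroup topology: ((((B,W),N),D),E).
Changes per character on this tree: gular pouch: 1; webbed digits: 1; setae branched: 1; pollen tricolpate: 1; cranial crest: 1; wing venation reduced: 1.
Total = 6.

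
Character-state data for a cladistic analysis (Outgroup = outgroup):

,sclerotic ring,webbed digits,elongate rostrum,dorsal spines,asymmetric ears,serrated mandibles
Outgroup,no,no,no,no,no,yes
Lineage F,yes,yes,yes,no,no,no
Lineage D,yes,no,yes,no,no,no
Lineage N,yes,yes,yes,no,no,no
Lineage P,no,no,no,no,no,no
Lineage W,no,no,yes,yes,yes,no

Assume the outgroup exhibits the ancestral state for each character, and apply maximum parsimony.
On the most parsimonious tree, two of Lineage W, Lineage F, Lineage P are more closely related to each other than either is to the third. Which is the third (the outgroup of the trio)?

Character polarity is set by the outgroup: the derived state is whichever differs from the outgroup's state, so for serrated mandibles the derived state is 'no', and for the remaining characters it is 'yes'.
sclerotic ring: derived state 'yes' in Lineage D, Lineage F, and Lineage N only — synapomorphy for {Lineage D, Lineage F, Lineage N}.
webbed digits (derived state 'yes') is shared by Lineage F and Lineage N — a synapomorphy uniting that clade.
elongate rostrum: derived state 'yes' in Lineage D, Lineage F, Lineage N, and Lineage W only — synapomorphy for {Lineage D, Lineage F, Lineage N, Lineage W}.
dorsal spines (derived state 'yes') is unique to Lineage W (autapomorphy; uninformative for grouping).
asymmetric ears: derived state 'yes' in Lineage W only — an autapomorphy, so it tells us nothing about relationships among taxa.
serrated mandibles (derived state 'no') is shared by all ingroup taxa — unites the whole ingroup.
Most parsimonious ingroup topology: ((((Lineage F,Lineage N),Lineage D),Lineage W),Lineage P).
Lineage F and Lineage W share a more recent common ancestor with each other than either does with Lineage P, so Lineage P is the least closely related of the three.

Lineage P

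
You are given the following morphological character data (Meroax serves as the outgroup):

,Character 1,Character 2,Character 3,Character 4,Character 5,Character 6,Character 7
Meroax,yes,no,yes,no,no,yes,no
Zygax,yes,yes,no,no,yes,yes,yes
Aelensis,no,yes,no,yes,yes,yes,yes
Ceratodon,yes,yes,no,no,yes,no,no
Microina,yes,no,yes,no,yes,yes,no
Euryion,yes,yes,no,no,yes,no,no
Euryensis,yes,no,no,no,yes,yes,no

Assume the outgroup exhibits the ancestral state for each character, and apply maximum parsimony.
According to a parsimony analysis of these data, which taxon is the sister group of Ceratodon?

Character polarity is set by the outgroup: the derived state is whichever differs from the outgroup's state, so for Character 1, Character 3, Character 6 the derived state is 'no', and for the remaining characters it is 'yes'.
Character 1: derived state 'no' in Aelensis only — an autapomorphy, so it tells us nothing about relationships among taxa.
Character 2: derived state 'yes' in Aelensis, Ceratodon, Euryion, and Zygax only — synapomorphy for {Aelensis, Ceratodon, Euryion, Zygax}.
Character 3: derived state 'no' in Aelensis, Ceratodon, Euryensis, Euryion, and Zygax only — synapomorphy for {Aelensis, Ceratodon, Euryensis, Euryion, Zygax}.
Character 4: derived state 'yes' in Aelensis only — an autapomorphy, so it tells us nothing about relationships among taxa.
All ingroup taxa share the derived state 'yes' for Character 5; it defines the ingroup but does not resolve relationships within it.
Only Ceratodon and Euryion show the derived state 'no' for Character 6, supporting them as a clade.
Only Aelensis and Zygax show the derived state 'yes' for Character 7, supporting them as a clade.
Most parsimonious ingroup topology: ((((Zygax,Aelensis),(Ceratodon,Euryion)),Euryensis),Microina).
Ceratodon and Euryion form a cherry on this tree, so they are sister taxa.

Euryion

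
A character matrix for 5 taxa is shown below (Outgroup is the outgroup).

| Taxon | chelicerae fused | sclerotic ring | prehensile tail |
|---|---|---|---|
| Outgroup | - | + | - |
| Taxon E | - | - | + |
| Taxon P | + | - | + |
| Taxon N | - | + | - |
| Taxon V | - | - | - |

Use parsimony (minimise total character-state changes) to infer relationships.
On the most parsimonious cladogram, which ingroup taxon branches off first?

Taxon N

Character polarity is set by the outgroup: the derived state is whichever differs from the outgroup's state, so for sclerotic ring the derived state is '-', and for the remaining characters it is '+'.
chelicerae fused: derived state '+' in Taxon P only — an autapomorphy, so it tells us nothing about relationships among taxa.
sclerotic ring (derived state '-') is shared by Taxon E, Taxon P, and Taxon V — a synapomorphy uniting that clade.
Only Taxon E and Taxon P show the derived state '+' for prehensile tail, supporting them as a clade.
Most parsimonious ingroup topology: (((Taxon E,Taxon P),Taxon V),Taxon N).
Taxon N is sister to the clade containing all other ingroup taxa, so it is the earliest-diverging (most basal) ingroup lineage.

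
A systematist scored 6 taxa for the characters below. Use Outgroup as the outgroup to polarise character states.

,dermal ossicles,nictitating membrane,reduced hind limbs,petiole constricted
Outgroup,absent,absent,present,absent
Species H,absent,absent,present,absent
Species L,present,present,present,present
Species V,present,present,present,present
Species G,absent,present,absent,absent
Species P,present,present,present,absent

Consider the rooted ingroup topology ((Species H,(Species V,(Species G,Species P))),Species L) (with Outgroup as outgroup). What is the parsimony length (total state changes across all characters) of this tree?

8

Map each character onto ((Species H,(Species V,(Species G,Species P))),Species L) (rooted by Outgroup) and count the minimum state changes it requires (Fitch parsimony):
dermal ossicles: 3; nictitating membrane: 2; reduced hind limbs: 1; petiole constricted: 2.
Total tree length = 8.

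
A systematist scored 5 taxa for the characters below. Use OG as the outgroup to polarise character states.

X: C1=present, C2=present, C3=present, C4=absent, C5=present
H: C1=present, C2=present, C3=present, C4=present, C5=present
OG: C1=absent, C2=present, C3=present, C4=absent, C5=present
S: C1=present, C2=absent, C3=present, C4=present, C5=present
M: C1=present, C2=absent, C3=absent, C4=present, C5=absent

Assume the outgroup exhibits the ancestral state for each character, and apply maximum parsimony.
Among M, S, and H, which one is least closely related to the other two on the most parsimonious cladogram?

H

Character polarity is set by the outgroup: the derived state is whichever differs from the outgroup's state, so for C2, C3, C5 the derived state is 'absent', and for the remaining characters it is 'present'.
C1 (derived state 'present') is shared by all ingroup taxa — unites the whole ingroup.
C2: derived state 'absent' in M and S only — synapomorphy for {M, S}.
C3 (derived state 'absent') is unique to M (autapomorphy; uninformative for grouping).
C4: derived state 'present' in H, M, and S only — synapomorphy for {H, M, S}.
C5: derived state 'absent' in M only — an autapomorphy, so it tells us nothing about relationships among taxa.
Most parsimonious ingroup topology: (((M,S),H),X).
M and S share a more recent common ancestor with each other than either does with H, so H is the least closely related of the three.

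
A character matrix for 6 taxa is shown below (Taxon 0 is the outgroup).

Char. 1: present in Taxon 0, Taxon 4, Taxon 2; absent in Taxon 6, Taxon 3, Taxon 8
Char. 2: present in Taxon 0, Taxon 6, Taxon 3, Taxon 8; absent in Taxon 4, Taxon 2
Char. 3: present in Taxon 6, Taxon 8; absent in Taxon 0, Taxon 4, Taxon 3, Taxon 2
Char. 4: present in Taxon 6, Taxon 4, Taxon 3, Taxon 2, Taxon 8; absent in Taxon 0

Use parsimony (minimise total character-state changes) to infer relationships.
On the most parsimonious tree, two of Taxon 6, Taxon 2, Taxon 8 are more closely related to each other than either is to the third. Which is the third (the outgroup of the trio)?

Taxon 2

Character polarity is set by the outgroup: the derived state is whichever differs from the outgroup's state, so for Char. 1, Char. 2 the derived state is 'absent', and for the remaining characters it is 'present'.
Char. 1: derived state 'absent' in Taxon 3, Taxon 6, and Taxon 8 only — synapomorphy for {Taxon 3, Taxon 6, Taxon 8}.
Char. 2: derived state 'absent' in Taxon 2 and Taxon 4 only — synapomorphy for {Taxon 2, Taxon 4}.
Only Taxon 6 and Taxon 8 show the derived state 'present' for Char. 3, supporting them as a clade.
All ingroup taxa share the derived state 'present' for Char. 4; it defines the ingroup but does not resolve relationships within it.
Most parsimonious ingroup topology: (((Taxon 6,Taxon 8),Taxon 3),(Taxon 4,Taxon 2)).
Taxon 6 and Taxon 8 share a more recent common ancestor with each other than either does with Taxon 2, so Taxon 2 is the least closely related of the three.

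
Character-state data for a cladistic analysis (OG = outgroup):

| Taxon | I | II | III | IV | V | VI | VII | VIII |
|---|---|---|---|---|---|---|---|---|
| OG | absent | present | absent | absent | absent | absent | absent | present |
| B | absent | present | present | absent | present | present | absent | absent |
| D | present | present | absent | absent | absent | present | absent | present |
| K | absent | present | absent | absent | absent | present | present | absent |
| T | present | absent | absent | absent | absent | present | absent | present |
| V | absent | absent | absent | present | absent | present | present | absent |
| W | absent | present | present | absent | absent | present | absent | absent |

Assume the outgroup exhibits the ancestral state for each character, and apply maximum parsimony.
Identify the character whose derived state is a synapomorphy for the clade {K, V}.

Character polarity is set by the outgroup: the derived state is whichever differs from the outgroup's state, so for II, VIII the derived state is 'absent', and for the remaining characters it is 'present'.
Only D and T show the derived state 'present' for I, supporting them as a clade.
II (state 'absent') occurs in T and V but conflicts with the nesting implied by the other characters — most parsimoniously interpreted as homoplasy.
III: derived state 'present' in B and W only — synapomorphy for {B, W}.
IV (derived state 'present') is unique to V (autapomorphy; uninformative for grouping).
V (derived state 'present') is unique to B (autapomorphy; uninformative for grouping).
VI (derived state 'present') is shared by all ingroup taxa — unites the whole ingroup.
Only K and V show the derived state 'present' for VII, supporting them as a clade.
VIII: derived state 'absent' in B, K, V, and W only — synapomorphy for {B, K, V, W}.
Most parsimonious ingroup topology: (((B,W),(K,V)),(D,T)).
The clade {K, V} is supported by VII: its derived state 'present' occurs in exactly those taxa and in no other taxon (including the outgroup).

VII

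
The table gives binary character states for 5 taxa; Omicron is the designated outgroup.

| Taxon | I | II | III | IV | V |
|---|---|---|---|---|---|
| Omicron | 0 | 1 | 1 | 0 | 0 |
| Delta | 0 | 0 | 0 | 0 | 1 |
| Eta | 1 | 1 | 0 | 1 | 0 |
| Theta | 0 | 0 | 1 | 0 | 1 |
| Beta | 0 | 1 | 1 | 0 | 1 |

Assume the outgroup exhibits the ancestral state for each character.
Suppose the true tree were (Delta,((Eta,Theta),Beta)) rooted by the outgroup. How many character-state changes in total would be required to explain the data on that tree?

8

Map each character onto (Delta,((Eta,Theta),Beta)) (rooted by Omicron) and count the minimum state changes it requires (Fitch parsimony):
I: 1; II: 2; III: 2; IV: 1; V: 2.
Total tree length = 8.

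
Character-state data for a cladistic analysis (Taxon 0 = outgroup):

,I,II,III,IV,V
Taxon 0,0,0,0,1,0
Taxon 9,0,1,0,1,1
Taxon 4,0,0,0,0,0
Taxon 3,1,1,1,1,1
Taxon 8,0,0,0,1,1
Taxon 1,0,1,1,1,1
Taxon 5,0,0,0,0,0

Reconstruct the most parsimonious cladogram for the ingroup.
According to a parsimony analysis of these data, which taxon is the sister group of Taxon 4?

Taxon 5

Character polarity is set by the outgroup: the derived state is whichever differs from the outgroup's state, so for IV the derived state is '0', and for the remaining characters it is '1'.
I: derived state '1' in Taxon 3 only — an autapomorphy, so it tells us nothing about relationships among taxa.
II: derived state '1' in Taxon 1, Taxon 3, and Taxon 9 only — synapomorphy for {Taxon 1, Taxon 3, Taxon 9}.
III (derived state '1') is shared by Taxon 1 and Taxon 3 — a synapomorphy uniting that clade.
Only Taxon 4 and Taxon 5 show the derived state '0' for IV, supporting them as a clade.
V (derived state '1') is shared by Taxon 1, Taxon 3, Taxon 8, and Taxon 9 — a synapomorphy uniting that clade.
Most parsimonious ingroup topology: (((Taxon 9,(Taxon 3,Taxon 1)),Taxon 8),(Taxon 4,Taxon 5)).
Taxon 4 and Taxon 5 form a cherry on this tree, so they are sister taxa.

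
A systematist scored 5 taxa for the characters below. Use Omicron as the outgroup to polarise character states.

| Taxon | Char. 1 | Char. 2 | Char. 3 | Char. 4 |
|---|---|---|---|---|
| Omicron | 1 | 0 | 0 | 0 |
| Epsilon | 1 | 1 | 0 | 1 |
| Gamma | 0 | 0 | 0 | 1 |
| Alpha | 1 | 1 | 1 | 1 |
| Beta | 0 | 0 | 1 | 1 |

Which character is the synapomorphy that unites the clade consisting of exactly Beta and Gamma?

Char. 1

Character polarity is set by the outgroup: the derived state is whichever differs from the outgroup's state, so for Char. 1 the derived state is '0', and for the remaining characters it is '1'.
Char. 1: derived state '0' in Beta and Gamma only — synapomorphy for {Beta, Gamma}.
Only Alpha and Epsilon show the derived state '1' for Char. 2, supporting them as a clade.
Char. 3 (state '1') occurs in Alpha and Beta but conflicts with the nesting implied by the other characters — most parsimoniously interpreted as homoplasy.
Char. 4 (derived state '1') is shared by all ingroup taxa — unites the whole ingroup.
Most parsimonious ingroup topology: ((Epsilon,Alpha),(Gamma,Beta)).
The clade {Beta, Gamma} is supported by Char. 1: its derived state '0' occurs in exactly those taxa and in no other taxon (including the outgroup).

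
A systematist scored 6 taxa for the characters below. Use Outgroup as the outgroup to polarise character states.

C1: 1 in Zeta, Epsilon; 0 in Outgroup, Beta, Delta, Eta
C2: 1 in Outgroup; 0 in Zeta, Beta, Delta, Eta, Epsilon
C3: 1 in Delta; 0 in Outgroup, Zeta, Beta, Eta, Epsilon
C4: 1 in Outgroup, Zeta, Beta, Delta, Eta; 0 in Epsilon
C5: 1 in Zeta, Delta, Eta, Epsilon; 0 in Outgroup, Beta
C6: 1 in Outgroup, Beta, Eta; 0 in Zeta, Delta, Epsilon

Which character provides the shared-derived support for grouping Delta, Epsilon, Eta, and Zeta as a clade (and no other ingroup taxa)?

C5

Character polarity is set by the outgroup: the derived state is whichever differs from the outgroup's state, so for C2, C4, C6 the derived state is '0', and for the remaining characters it is '1'.
Only Epsilon and Zeta show the derived state '1' for C1, supporting them as a clade.
All ingroup taxa share the derived state '0' for C2; it defines the ingroup but does not resolve relationships within it.
C3 (derived state '1') is unique to Delta (autapomorphy; uninformative for grouping).
C4 (derived state '0') is unique to Epsilon (autapomorphy; uninformative for grouping).
C5 (derived state '1') is shared by Delta, Epsilon, Eta, and Zeta — a synapomorphy uniting that clade.
Only Delta, Epsilon, and Zeta show the derived state '0' for C6, supporting them as a clade.
Most parsimonious ingroup topology: ((((Zeta,Epsilon),Delta),Eta),Beta).
The clade {Delta, Epsilon, Eta, Zeta} is supported by C5: its derived state '1' occurs in exactly those taxa and in no other taxon (including the outgroup).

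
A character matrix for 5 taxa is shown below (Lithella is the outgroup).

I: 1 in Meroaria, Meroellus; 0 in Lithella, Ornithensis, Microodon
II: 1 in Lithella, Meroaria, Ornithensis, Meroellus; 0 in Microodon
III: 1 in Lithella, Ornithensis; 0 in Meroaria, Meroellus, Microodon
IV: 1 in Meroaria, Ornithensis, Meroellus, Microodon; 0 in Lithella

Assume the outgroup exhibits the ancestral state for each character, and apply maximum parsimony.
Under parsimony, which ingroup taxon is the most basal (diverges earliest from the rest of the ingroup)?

Character polarity is set by the outgroup: the derived state is whichever differs from the outgroup's state, so for II, III the derived state is '0', and for the remaining characters it is '1'.
I: derived state '1' in Meroaria and Meroellus only — synapomorphy for {Meroaria, Meroellus}.
II (derived state '0') is unique to Microodon (autapomorphy; uninformative for grouping).
III: derived state '0' in Meroaria, Meroellus, and Microodon only — synapomorphy for {Meroaria, Meroellus, Microodon}.
IV (derived state '1') is shared by all ingroup taxa — unites the whole ingroup.
Most parsimonious ingroup topology: (((Meroaria,Meroellus),Microodon),Ornithensis).
Ornithensis is sister to the clade containing all other ingroup taxa, so it is the earliest-diverging (most basal) ingroup lineage.

Ornithensis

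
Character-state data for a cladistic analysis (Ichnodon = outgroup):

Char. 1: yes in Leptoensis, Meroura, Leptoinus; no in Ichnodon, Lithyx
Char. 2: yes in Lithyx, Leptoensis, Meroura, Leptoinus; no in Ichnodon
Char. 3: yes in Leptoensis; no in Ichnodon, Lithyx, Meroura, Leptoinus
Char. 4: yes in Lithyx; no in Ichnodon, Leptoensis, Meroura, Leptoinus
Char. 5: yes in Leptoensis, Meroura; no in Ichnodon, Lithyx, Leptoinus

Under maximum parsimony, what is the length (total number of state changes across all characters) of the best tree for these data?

5

The outgroup has state 'no' for every character, so 'yes' is the derived state throughout.
Only Leptoensis, Leptoinus, and Meroura show the derived state 'yes' for Char. 1, supporting them as a clade.
All ingroup taxa share the derived state 'yes' for Char. 2; it defines the ingroup but does not resolve relationships within it.
Char. 3 (derived state 'yes') is unique to Leptoensis (autapomorphy; uninformative for grouping).
Char. 4: derived state 'yes' in Lithyx only — an autapomorphy, so it tells us nothing about relationships among taxa.
Only Leptoensis and Meroura show the derived state 'yes' for Char. 5, supporting them as a clade.
Most parsimonious ingroup topology: (Lithyx,((Leptoensis,Meroura),Leptoinus)).
Changes per character on this tree: Char. 1: 1; Char. 2: 1; Char. 3: 1; Char. 4: 1; Char. 5: 1.
Total = 5.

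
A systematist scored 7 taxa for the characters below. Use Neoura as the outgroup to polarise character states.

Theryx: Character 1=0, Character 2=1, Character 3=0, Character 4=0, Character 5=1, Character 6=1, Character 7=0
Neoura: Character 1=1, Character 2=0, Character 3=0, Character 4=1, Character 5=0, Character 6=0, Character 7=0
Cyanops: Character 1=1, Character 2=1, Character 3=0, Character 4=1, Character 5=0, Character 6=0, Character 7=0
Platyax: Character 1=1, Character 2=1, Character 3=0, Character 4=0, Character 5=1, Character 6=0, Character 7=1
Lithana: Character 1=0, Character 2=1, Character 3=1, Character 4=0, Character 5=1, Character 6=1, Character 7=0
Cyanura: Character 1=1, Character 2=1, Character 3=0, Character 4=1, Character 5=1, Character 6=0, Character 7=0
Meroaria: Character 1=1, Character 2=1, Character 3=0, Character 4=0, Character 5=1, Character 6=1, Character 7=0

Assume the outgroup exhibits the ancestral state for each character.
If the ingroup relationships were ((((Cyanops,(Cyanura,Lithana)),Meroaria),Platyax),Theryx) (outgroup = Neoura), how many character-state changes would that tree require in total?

Map each character onto ((((Cyanops,(Cyanura,Lithana)),Meroaria),Platyax),Theryx) (rooted by Neoura) and count the minimum state changes it requires (Fitch parsimony):
Character 1: 2; Character 2: 1; Character 3: 1; Character 4: 3; Character 5: 2; Character 6: 3; Character 7: 1.
Total tree length = 13.

13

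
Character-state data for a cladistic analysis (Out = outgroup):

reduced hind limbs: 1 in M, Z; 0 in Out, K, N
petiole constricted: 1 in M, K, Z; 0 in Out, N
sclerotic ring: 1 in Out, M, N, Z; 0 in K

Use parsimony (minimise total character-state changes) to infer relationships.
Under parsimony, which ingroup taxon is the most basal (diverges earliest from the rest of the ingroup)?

Character polarity is set by the outgroup: the derived state is whichever differs from the outgroup's state, so for sclerotic ring the derived state is '0', and for the remaining characters it is '1'.
reduced hind limbs (derived state '1') is shared by M and Z — a synapomorphy uniting that clade.
Only K, M, and Z show the derived state '1' for petiole constricted, supporting them as a clade.
sclerotic ring: derived state '0' in K only — an autapomorphy, so it tells us nothing about relationships among taxa.
Most parsimonious ingroup topology: (((M,Z),K),N).
N is sister to the clade containing all other ingroup taxa, so it is the earliest-diverging (most basal) ingroup lineage.

N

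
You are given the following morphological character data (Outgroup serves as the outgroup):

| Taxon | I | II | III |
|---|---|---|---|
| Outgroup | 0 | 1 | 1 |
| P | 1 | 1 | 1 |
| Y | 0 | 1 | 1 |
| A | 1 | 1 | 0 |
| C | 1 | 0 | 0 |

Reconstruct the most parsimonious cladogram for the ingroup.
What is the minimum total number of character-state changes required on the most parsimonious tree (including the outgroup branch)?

3

Character polarity is set by the outgroup: the derived state is whichever differs from the outgroup's state, so for II, III the derived state is '0', and for the remaining characters it is '1'.
Only A, C, and P show the derived state '1' for I, supporting them as a clade.
II (derived state '0') is unique to C (autapomorphy; uninformative for grouping).
III: derived state '0' in A and C only — synapomorphy for {A, C}.
Most parsimonious ingroup topology: ((P,(A,C)),Y).
Changes per character on this tree: I: 1; II: 1; III: 1.
Total = 3.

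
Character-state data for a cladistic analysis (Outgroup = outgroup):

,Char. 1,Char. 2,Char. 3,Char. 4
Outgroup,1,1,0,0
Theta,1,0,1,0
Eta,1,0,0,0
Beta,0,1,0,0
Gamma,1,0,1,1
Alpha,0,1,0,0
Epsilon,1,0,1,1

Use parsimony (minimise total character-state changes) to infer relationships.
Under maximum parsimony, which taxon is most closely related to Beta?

Character polarity is set by the outgroup: the derived state is whichever differs from the outgroup's state, so for Char. 1, Char. 2 the derived state is '0', and for the remaining characters it is '1'.
Only Alpha and Beta show the derived state '0' for Char. 1, supporting them as a clade.
Char. 2: derived state '0' in Epsilon, Eta, Gamma, and Theta only — synapomorphy for {Epsilon, Eta, Gamma, Theta}.
Only Epsilon, Gamma, and Theta show the derived state '1' for Char. 3, supporting them as a clade.
Char. 4: derived state '1' in Epsilon and Gamma only — synapomorphy for {Epsilon, Gamma}.
Most parsimonious ingroup topology: (((Theta,(Gamma,Epsilon)),Eta),(Beta,Alpha)).
Beta and Alpha form a cherry on this tree, so they are sister taxa.

Alpha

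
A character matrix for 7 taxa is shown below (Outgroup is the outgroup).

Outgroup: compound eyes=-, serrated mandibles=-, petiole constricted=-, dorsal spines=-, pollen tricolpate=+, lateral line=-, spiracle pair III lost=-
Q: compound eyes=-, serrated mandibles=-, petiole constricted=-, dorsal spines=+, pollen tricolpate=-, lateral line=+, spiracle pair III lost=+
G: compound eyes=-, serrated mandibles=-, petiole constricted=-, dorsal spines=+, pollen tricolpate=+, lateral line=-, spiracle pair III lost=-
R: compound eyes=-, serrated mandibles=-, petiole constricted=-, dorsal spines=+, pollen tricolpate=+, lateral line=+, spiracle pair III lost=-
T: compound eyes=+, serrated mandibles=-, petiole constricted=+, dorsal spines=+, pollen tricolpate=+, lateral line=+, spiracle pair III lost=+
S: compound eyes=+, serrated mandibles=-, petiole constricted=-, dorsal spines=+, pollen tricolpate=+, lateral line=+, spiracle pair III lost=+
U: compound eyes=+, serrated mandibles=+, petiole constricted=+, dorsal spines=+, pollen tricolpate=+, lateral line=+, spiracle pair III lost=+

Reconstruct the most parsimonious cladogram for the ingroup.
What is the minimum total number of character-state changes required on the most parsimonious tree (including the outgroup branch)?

7

Character polarity is set by the outgroup: the derived state is whichever differs from the outgroup's state, so for pollen tricolpate the derived state is '-', and for the remaining characters it is '+'.
compound eyes (derived state '+') is shared by S, T, and U — a synapomorphy uniting that clade.
serrated mandibles: derived state '+' in U only — an autapomorphy, so it tells us nothing about relationships among taxa.
Only T and U show the derived state '+' for petiole constricted, supporting them as a clade.
All ingroup taxa share the derived state '+' for dorsal spines; it defines the ingroup but does not resolve relationships within it.
pollen tricolpate: derived state '-' in Q only — an autapomorphy, so it tells us nothing about relationships among taxa.
lateral line: derived state '+' in Q, R, S, T, and U only — synapomorphy for {Q, R, S, T, U}.
spiracle pair III lost (derived state '+') is shared by Q, S, T, and U — a synapomorphy uniting that clade.
Most parsimonious ingroup topology: (((Q,((T,U),S)),R),G).
Changes per character on this tree: compound eyes: 1; serrated mandibles: 1; petiole constricted: 1; dorsal spines: 1; pollen tricolpate: 1; lateral line: 1; spiracle pair III lost: 1.
Total = 7.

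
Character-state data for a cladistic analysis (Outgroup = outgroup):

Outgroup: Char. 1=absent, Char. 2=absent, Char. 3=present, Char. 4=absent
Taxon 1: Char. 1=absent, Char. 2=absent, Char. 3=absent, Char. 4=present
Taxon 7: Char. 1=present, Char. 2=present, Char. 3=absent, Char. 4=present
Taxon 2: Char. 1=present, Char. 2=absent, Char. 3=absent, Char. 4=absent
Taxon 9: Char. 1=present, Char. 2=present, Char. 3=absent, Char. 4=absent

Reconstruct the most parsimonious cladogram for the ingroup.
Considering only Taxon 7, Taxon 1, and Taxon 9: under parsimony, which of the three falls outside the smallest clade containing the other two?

Character polarity is set by the outgroup: the derived state is whichever differs from the outgroup's state, so for Char. 3 the derived state is 'absent', and for the remaining characters it is 'present'.
Char. 1 (derived state 'present') is shared by Taxon 2, Taxon 7, and Taxon 9 — a synapomorphy uniting that clade.
Char. 2 (derived state 'present') is shared by Taxon 7 and Taxon 9 — a synapomorphy uniting that clade.
All ingroup taxa share the derived state 'absent' for Char. 3; it defines the ingroup but does not resolve relationships within it.
Char. 4 (state 'present') occurs in Taxon 1 and Taxon 7 but conflicts with the nesting implied by the other characters — most parsimoniously interpreted as homoplasy.
Most parsimonious ingroup topology: (Taxon 1,((Taxon 7,Taxon 9),Taxon 2)).
Taxon 7 and Taxon 9 share a more recent common ancestor with each other than either does with Taxon 1, so Taxon 1 is the least closely related of the three.

Taxon 1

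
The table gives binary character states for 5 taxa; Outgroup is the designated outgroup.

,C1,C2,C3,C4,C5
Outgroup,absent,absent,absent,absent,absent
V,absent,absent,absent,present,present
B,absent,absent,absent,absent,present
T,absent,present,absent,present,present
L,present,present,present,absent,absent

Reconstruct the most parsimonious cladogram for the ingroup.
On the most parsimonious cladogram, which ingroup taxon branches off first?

The outgroup has state 'absent' for every character, so 'present' is the derived state throughout.
C1: derived state 'present' in L only — an autapomorphy, so it tells us nothing about relationships among taxa.
C2 groups L and T, which is incompatible with the clades supported by the remaining characters; treating it as convergent (homoplasy) costs fewer steps than any alternative tree.
C3: derived state 'present' in L only — an autapomorphy, so it tells us nothing about relationships among taxa.
C4 (derived state 'present') is shared by T and V — a synapomorphy uniting that clade.
C5 (derived state 'present') is shared by B, T, and V — a synapomorphy uniting that clade.
Most parsimonious ingroup topology: (((V,T),B),L).
L is sister to the clade containing all other ingroup taxa, so it is the earliest-diverging (most basal) ingroup lineage.

L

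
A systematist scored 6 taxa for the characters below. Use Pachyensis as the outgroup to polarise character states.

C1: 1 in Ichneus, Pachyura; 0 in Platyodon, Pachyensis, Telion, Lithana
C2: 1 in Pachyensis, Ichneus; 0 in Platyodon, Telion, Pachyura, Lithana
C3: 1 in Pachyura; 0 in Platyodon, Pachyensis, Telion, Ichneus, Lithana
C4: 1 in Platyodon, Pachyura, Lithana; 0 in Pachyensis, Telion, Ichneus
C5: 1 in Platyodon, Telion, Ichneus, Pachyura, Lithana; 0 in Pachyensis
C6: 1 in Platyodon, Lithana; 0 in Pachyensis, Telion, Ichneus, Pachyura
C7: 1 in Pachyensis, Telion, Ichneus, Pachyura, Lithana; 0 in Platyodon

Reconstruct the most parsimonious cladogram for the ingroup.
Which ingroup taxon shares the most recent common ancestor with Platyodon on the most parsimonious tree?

Character polarity is set by the outgroup: the derived state is whichever differs from the outgroup's state, so for C2, C7 the derived state is '0', and for the remaining characters it is '1'.
C1 groups Ichneus and Pachyura, which is incompatible with the clades supported by the remaining characters; treating it as convergent (homoplasy) costs fewer steps than any alternative tree.
Only Lithana, Pachyura, Platyodon, and Telion show the derived state '0' for C2, supporting them as a clade.
C3: derived state '1' in Pachyura only — an autapomorphy, so it tells us nothing about relationships among taxa.
C4: derived state '1' in Lithana, Pachyura, and Platyodon only — synapomorphy for {Lithana, Pachyura, Platyodon}.
C5 (derived state '1') is shared by all ingroup taxa — unites the whole ingroup.
C6: derived state '1' in Lithana and Platyodon only — synapomorphy for {Lithana, Platyodon}.
C7 (derived state '0') is unique to Platyodon (autapomorphy; uninformative for grouping).
Most parsimonious ingroup topology: (((Pachyura,(Lithana,Platyodon)),Telion),Ichneus).
Platyodon and Lithana form a cherry on this tree, so they are sister taxa.

Lithana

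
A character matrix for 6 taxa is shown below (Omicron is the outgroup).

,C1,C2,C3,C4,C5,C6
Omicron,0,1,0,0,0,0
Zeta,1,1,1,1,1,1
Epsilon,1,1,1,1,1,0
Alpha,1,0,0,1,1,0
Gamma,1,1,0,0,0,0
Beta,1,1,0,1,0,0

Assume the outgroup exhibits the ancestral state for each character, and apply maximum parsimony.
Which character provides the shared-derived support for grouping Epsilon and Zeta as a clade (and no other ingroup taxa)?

C3

Character polarity is set by the outgroup: the derived state is whichever differs from the outgroup's state, so for C2 the derived state is '0', and for the remaining characters it is '1'.
C1 (derived state '1') is shared by all ingroup taxa — unites the whole ingroup.
C2: derived state '0' in Alpha only — an autapomorphy, so it tells us nothing about relationships among taxa.
C3: derived state '1' in Epsilon and Zeta only — synapomorphy for {Epsilon, Zeta}.
Only Alpha, Beta, Epsilon, and Zeta show the derived state '1' for C4, supporting them as a clade.
C5: derived state '1' in Alpha, Epsilon, and Zeta only — synapomorphy for {Alpha, Epsilon, Zeta}.
C6 (derived state '1') is unique to Zeta (autapomorphy; uninformative for grouping).
Most parsimonious ingroup topology: ((((Zeta,Epsilon),Alpha),Beta),Gamma).
The clade {Epsilon, Zeta} is supported by C3: its derived state '1' occurs in exactly those taxa and in no other taxon (including the outgroup).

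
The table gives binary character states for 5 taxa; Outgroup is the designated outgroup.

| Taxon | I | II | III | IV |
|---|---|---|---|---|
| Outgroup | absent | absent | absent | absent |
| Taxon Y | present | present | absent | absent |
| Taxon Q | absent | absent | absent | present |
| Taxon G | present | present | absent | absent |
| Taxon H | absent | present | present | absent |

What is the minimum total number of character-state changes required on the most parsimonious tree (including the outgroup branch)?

4

The outgroup has state 'absent' for every character, so 'present' is the derived state throughout.
Only Taxon G and Taxon Y show the derived state 'present' for I, supporting them as a clade.
Only Taxon G, Taxon H, and Taxon Y show the derived state 'present' for II, supporting them as a clade.
III: derived state 'present' in Taxon H only — an autapomorphy, so it tells us nothing about relationships among taxa.
IV: derived state 'present' in Taxon Q only — an autapomorphy, so it tells us nothing about relationships among taxa.
Most parsimonious ingroup topology: (((Taxon Y,Taxon G),Taxon H),Taxon Q).
Changes per character on this tree: I: 1; II: 1; III: 1; IV: 1.
Total = 4.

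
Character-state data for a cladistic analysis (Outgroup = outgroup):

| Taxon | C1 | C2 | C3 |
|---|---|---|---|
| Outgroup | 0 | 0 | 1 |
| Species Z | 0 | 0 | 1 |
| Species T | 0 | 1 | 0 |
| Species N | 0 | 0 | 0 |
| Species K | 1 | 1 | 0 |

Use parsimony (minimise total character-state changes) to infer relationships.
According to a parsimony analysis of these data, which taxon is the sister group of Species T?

Species K

Character polarity is set by the outgroup: the derived state is whichever differs from the outgroup's state, so for C3 the derived state is '0', and for the remaining characters it is '1'.
C1 (derived state '1') is unique to Species K (autapomorphy; uninformative for grouping).
Only Species K and Species T show the derived state '1' for C2, supporting them as a clade.
C3: derived state '0' in Species K, Species N, and Species T only — synapomorphy for {Species K, Species N, Species T}.
Most parsimonious ingroup topology: (Species Z,((Species T,Species K),Species N)).
Species T and Species K form a cherry on this tree, so they are sister taxa.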